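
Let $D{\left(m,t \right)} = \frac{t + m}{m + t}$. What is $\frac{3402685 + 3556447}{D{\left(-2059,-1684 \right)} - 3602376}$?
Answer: $- \frac{6959132}{3602375} \approx -1.9318$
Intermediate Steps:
$D{\left(m,t \right)} = 1$ ($D{\left(m,t \right)} = \frac{m + t}{m + t} = 1$)
$\frac{3402685 + 3556447}{D{\left(-2059,-1684 \right)} - 3602376} = \frac{3402685 + 3556447}{1 - 3602376} = \frac{6959132}{-3602375} = 6959132 \left(- \frac{1}{3602375}\right) = - \frac{6959132}{3602375}$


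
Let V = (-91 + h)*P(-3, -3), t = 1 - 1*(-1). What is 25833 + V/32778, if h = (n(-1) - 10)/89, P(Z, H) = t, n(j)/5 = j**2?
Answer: 37680548189/1458621 ≈ 25833.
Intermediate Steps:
n(j) = 5*j**2
t = 2 (t = 1 + 1 = 2)
P(Z, H) = 2
h = -5/89 (h = (5*(-1)**2 - 10)/89 = (5*1 - 10)*(1/89) = (5 - 10)*(1/89) = -5*1/89 = -5/89 ≈ -0.056180)
V = -16208/89 (V = (-91 - 5/89)*2 = -8104/89*2 = -16208/89 ≈ -182.11)
25833 + V/32778 = 25833 - 16208/89/32778 = 25833 - 16208/89*1/32778 = 25833 - 8104/1458621 = 37680548189/1458621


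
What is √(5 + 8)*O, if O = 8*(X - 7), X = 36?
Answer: 232*√13 ≈ 836.49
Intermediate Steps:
O = 232 (O = 8*(36 - 7) = 8*29 = 232)
√(5 + 8)*O = √(5 + 8)*232 = √13*232 = 232*√13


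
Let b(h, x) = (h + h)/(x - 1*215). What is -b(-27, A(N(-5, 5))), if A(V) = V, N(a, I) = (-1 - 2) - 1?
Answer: -18/73 ≈ -0.24658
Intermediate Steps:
N(a, I) = -4 (N(a, I) = -3 - 1 = -4)
b(h, x) = 2*h/(-215 + x) (b(h, x) = (2*h)/(x - 215) = (2*h)/(-215 + x) = 2*h/(-215 + x))
-b(-27, A(N(-5, 5))) = -2*(-27)/(-215 - 4) = -2*(-27)/(-219) = -2*(-27)*(-1)/219 = -1*18/73 = -18/73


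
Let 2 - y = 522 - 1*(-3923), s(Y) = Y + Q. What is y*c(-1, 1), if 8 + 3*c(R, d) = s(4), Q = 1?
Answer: 4443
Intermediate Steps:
s(Y) = 1 + Y (s(Y) = Y + 1 = 1 + Y)
y = -4443 (y = 2 - (522 - 1*(-3923)) = 2 - (522 + 3923) = 2 - 1*4445 = 2 - 4445 = -4443)
c(R, d) = -1 (c(R, d) = -8/3 + (1 + 4)/3 = -8/3 + (1/3)*5 = -8/3 + 5/3 = -1)
y*c(-1, 1) = -4443*(-1) = 4443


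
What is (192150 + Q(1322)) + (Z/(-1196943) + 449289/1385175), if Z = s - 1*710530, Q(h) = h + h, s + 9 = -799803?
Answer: 38683233118823/198583725 ≈ 1.9480e+5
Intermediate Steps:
s = -799812 (s = -9 - 799803 = -799812)
Q(h) = 2*h
Z = -1510342 (Z = -799812 - 1*710530 = -799812 - 710530 = -1510342)
(192150 + Q(1322)) + (Z/(-1196943) + 449289/1385175) = (192150 + 2*1322) + (-1510342/(-1196943) + 449289/1385175) = (192150 + 2644) + (-1510342*(-1/1196943) + 449289*(1/1385175)) = 194794 + (1510342/1196943 + 149763/461725) = 194794 + 314991173/198583725 = 38683233118823/198583725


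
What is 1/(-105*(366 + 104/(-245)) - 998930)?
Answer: -7/7261208 ≈ -9.6403e-7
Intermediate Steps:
1/(-105*(366 + 104/(-245)) - 998930) = 1/(-105*(366 + 104*(-1/245)) - 998930) = 1/(-105*(366 - 104/245) - 998930) = 1/(-105*89566/245 - 998930) = 1/(-268698/7 - 998930) = 1/(-7261208/7) = -7/7261208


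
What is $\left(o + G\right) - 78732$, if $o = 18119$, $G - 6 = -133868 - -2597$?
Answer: $-191878$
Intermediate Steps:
$G = -131265$ ($G = 6 - 131271 = -131265$)
$\left(o + G\right) - 78732 = \left(18119 - 131265\right) - 78732 = -113146 - 78732 = -191878$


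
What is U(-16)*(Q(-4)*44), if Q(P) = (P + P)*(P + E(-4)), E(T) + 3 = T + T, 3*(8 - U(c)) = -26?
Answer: 88000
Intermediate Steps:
U(c) = 50/3 (U(c) = 8 - 1/3*(-26) = 8 + 26/3 = 50/3)
E(T) = -3 + 2*T (E(T) = -3 + (T + T) = -3 + 2*T)
Q(P) = 2*P*(-11 + P) (Q(P) = (P + P)*(P + (-3 + 2*(-4))) = (2*P)*(P + (-3 - 8)) = (2*P)*(P - 11) = (2*P)*(-11 + P) = 2*P*(-11 + P))
U(-16)*(Q(-4)*44) = 50*((2*(-4)*(-11 - 4))*44)/3 = 50*((2*(-4)*(-15))*44)/3 = 50*(120*44)/3 = (50/3)*5280 = 88000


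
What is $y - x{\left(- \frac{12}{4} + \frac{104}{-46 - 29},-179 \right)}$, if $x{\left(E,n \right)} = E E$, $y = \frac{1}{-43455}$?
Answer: $- \frac{313574552}{16295625} \approx -19.243$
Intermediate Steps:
$y = - \frac{1}{43455} \approx -2.3012 \cdot 10^{-5}$
$x{\left(E,n \right)} = E^{2}$
$y - x{\left(- \frac{12}{4} + \frac{104}{-46 - 29},-179 \right)} = - \frac{1}{43455} - \left(- \frac{12}{4} + \frac{104}{-46 - 29}\right)^{2} = - \frac{1}{43455} - \left(\left(-12\right) \frac{1}{4} + \frac{104}{-46 - 29}\right)^{2} = - \frac{1}{43455} - \left(-3 + \frac{104}{-75}\right)^{2} = - \frac{1}{43455} - \left(-3 + 104 \left(- \frac{1}{75}\right)\right)^{2} = - \frac{1}{43455} - \left(-3 - \frac{104}{75}\right)^{2} = - \frac{1}{43455} - \left(- \frac{329}{75}\right)^{2} = - \frac{1}{43455} - \frac{108241}{5625} = - \frac{313574552}{16295625}$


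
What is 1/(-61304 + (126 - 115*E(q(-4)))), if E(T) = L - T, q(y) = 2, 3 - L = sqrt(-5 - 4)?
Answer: -20431/1252316958 - 115*I/1252316958 ≈ -1.6315e-5 - 9.183e-8*I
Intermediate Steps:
L = 3 - 3*I (L = 3 - sqrt(-5 - 4) = 3 - sqrt(-9) = 3 - 3*I ≈ 3.0 - 3.0*I)
E(T) = 3 - T - 3*I (E(T) = (3 - 3*I) - T = 3 - T - 3*I)
1/(-61304 + (126 - 115*E(q(-4)))) = 1/(-61304 + (126 - 115*(3 - 1*2 - 3*I))) = 1/(-61304 + (126 - 115*(3 - 2 - 3*I))) = 1/(-61304 + (126 - 115*(1 - 3*I))) = 1/(-61304 + (126 + (-115 + 345*I))) = 1/(-61304 + (11 + 345*I)) = 1/(-61293 + 345*I) = (-61293 - 345*I)/3756950874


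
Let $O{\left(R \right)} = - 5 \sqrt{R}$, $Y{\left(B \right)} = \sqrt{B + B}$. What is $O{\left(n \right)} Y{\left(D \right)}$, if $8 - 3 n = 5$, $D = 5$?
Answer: $- 5 \sqrt{10} \approx -15.811$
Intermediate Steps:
$n = 1$ ($n = \frac{8}{3} - \frac{5}{3} = 1$)
$Y{\left(B \right)} = \sqrt{2} \sqrt{B}$ ($Y{\left(B \right)} = \sqrt{2 B} = \sqrt{2} \sqrt{B}$)
$O{\left(n \right)} Y{\left(D \right)} = - 5 \sqrt{1} \sqrt{2} \sqrt{5} = \left(-5\right) 1 \sqrt{10} = - 5 \sqrt{10}$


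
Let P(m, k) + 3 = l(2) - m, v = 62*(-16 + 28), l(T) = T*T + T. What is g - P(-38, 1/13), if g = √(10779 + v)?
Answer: -41 + √11523 ≈ 66.345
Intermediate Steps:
l(T) = T + T² (l(T) = T² + T = T + T²)
v = 744 (v = 62*12 = 744)
P(m, k) = 3 - m (P(m, k) = -3 + (2*(1 + 2) - m) = -3 + (2*3 - m) = -3 + (6 - m) = 3 - m)
g = √11523 (g = √(10779 + 744) = √11523 ≈ 107.35)
g - P(-38, 1/13) = √11523 - (3 - 1*(-38)) = √11523 - (3 + 38) = √11523 - 1*41 = √11523 - 41 = -41 + √11523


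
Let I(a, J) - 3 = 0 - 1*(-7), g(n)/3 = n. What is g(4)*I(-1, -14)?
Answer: 120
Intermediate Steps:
g(n) = 3*n
I(a, J) = 10 (I(a, J) = 3 + (0 - 1*(-7)) = 3 + (0 + 7) = 3 + 7 = 10)
g(4)*I(-1, -14) = (3*4)*10 = 12*10 = 120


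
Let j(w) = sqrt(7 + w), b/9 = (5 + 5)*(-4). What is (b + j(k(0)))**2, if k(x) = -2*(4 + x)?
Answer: (360 - I)**2 ≈ 1.296e+5 - 720.0*I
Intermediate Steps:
b = -360 (b = 9*((5 + 5)*(-4)) = 9*(10*(-4)) = 9*(-40) = -360)
k(x) = -8 - 2*x
(b + j(k(0)))**2 = (-360 + sqrt(7 + (-8 - 2*0)))**2 = (-360 + sqrt(7 + (-8 + 0)))**2 = (-360 + sqrt(7 - 8))**2 = (-360 + sqrt(-1))**2 = (-360 + I)**2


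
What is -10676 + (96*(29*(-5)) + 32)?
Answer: -24564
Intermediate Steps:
-10676 + (96*(29*(-5)) + 32) = -10676 + (96*(-145) + 32) = -10676 + (-13920 + 32) = -10676 - 13888 = -24564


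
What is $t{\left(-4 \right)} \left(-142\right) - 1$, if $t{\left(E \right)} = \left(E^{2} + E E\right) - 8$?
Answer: $-3409$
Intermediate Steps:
$t{\left(E \right)} = -8 + 2 E^{2}$ ($t{\left(E \right)} = \left(E^{2} + E^{2}\right) - 8 = 2 E^{2} - 8 = -8 + 2 E^{2}$)
$t{\left(-4 \right)} \left(-142\right) - 1 = \left(-8 + 2 \left(-4\right)^{2}\right) \left(-142\right) - 1 = \left(-8 + 2 \cdot 16\right) \left(-142\right) - 1 = \left(-8 + 32\right) \left(-142\right) - 1 = 24 \left(-142\right) - 1 = -3408 - 1 = -3409$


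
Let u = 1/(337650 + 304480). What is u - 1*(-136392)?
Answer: 87581394961/642130 ≈ 1.3639e+5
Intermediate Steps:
u = 1/642130 ≈ 1.5573e-6
u - 1*(-136392) = 1/642130 - 1*(-136392) = 1/642130 + 136392 = 87581394961/642130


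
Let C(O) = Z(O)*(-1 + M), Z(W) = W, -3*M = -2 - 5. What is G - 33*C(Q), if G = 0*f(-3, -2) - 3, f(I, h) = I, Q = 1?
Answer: -47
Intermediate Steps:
M = 7/3 (M = -(-2 - 5)/3 = -⅓*(-7) = 7/3 ≈ 2.3333)
C(O) = 4*O/3 (C(O) = O*(-1 + 7/3) = O*(4/3) = 4*O/3)
G = -3 (G = 0*(-3) - 3 = 0 - 3 = -3)
G - 33*C(Q) = -3 - 44 = -47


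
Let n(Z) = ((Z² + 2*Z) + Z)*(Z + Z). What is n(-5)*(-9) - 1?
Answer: 899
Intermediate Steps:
n(Z) = 2*Z*(Z² + 3*Z) (n(Z) = (Z² + 3*Z)*(2*Z) = 2*Z*(Z² + 3*Z))
n(-5)*(-9) - 1 = (2*(-5)²*(3 - 5))*(-9) - 1 = (2*25*(-2))*(-9) - 1 = -100*(-9) - 1 = 900 - 1 = 899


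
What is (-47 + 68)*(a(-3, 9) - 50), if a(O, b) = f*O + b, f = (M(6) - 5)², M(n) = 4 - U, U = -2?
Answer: -924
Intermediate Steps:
M(n) = 6 (M(n) = 4 - 1*(-2) = 4 + 2 = 6)
f = 1 (f = (6 - 5)² = 1² = 1)
a(O, b) = O + b (a(O, b) = 1*O + b = O + b)
(-47 + 68)*(a(-3, 9) - 50) = (-47 + 68)*((-3 + 9) - 50) = 21*(6 - 50) = 21*(-44) = -924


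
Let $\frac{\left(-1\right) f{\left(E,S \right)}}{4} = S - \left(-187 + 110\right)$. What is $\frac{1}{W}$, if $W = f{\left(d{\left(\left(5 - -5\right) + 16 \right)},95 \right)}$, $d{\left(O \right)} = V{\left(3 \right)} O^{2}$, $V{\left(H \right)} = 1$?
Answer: $- \frac{1}{688} \approx -0.0014535$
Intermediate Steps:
$d{\left(O \right)} = O^{2}$ ($d{\left(O \right)} = 1 O^{2} = O^{2}$)
$f{\left(E,S \right)} = -308 - 4 S$ ($f{\left(E,S \right)} = - 4 \left(S - \left(-187 + 110\right)\right) = - 4 \left(S - -77\right) = - 4 \left(S + 77\right) = - 4 \left(77 + S\right) = -308 - 4 S$)
$W = -688$ ($W = -308 - 380 = -688$)
$\frac{1}{W} = \frac{1}{-688} = - \frac{1}{688}$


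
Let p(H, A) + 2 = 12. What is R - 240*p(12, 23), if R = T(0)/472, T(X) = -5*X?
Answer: -2400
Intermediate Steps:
R = 0 (R = -5*0/472 = 0*(1/472) = 0)
p(H, A) = 10 (p(H, A) = -2 + 12 = 10)
R - 240*p(12, 23) = 0 - 240*10 = 0 - 2400 = -2400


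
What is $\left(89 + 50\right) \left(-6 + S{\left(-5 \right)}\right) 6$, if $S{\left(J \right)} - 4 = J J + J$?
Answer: $15012$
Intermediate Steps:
$S{\left(J \right)} = 4 + J + J^{2}$ ($S{\left(J \right)} = 4 + \left(J J + J\right) = 4 + \left(J^{2} + J\right) = 4 + \left(J + J^{2}\right) = 4 + J + J^{2}$)
$\left(89 + 50\right) \left(-6 + S{\left(-5 \right)}\right) 6 = \left(89 + 50\right) \left(-6 + \left(4 - 5 + \left(-5\right)^{2}\right)\right) 6 = 139 \left(-6 + \left(4 - 5 + 25\right)\right) 6 = 139 \left(-6 + 24\right) 6 = 139 \cdot 18 \cdot 6 = 139 \cdot 108 = 15012$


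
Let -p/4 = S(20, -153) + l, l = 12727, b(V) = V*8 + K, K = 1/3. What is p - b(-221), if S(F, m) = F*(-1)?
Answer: -147181/3 ≈ -49060.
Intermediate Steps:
K = ⅓ ≈ 0.33333
b(V) = ⅓ + 8*V (b(V) = V*8 + ⅓ = 8*V + ⅓ = ⅓ + 8*V)
S(F, m) = -F
p = -50828 (p = -4*(-1*20 + 12727) = -4*(-20 + 12727) = -4*12707 = -50828)
p - b(-221) = -50828 - (⅓ + 8*(-221)) = -50828 - (⅓ - 1768) = -50828 - 1*(-5303/3) = -50828 + 5303/3 = -147181/3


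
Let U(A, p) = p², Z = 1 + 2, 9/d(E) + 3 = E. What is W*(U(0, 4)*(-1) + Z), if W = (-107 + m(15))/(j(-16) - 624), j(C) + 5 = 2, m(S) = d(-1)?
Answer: -299/132 ≈ -2.2652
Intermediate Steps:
d(E) = 9/(-3 + E)
m(S) = -9/4 (m(S) = 9/(-3 - 1) = 9/(-4) = 9*(-¼) = -9/4)
Z = 3
j(C) = -3 (j(C) = -5 + 2 = -3)
W = 23/132 (W = (-107 - 9/4)/(-3 - 624) = -437/4/(-627) = -437/4*(-1/627) = 23/132 ≈ 0.17424)
W*(U(0, 4)*(-1) + Z) = 23*(4²*(-1) + 3)/132 = 23*(16*(-1) + 3)/132 = 23*(-16 + 3)/132 = (23/132)*(-13) = -299/132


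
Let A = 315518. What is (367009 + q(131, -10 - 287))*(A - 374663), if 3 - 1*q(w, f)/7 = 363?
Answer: -21557701905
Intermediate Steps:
q(w, f) = -2520 (q(w, f) = 21 - 7*363 = 21 - 2541 = -2520)
(367009 + q(131, -10 - 287))*(A - 374663) = (367009 - 2520)*(315518 - 374663) = 364489*(-59145) = -21557701905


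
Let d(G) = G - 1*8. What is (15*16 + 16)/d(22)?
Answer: 128/7 ≈ 18.286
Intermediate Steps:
d(G) = -8 + G (d(G) = G - 8 = -8 + G)
(15*16 + 16)/d(22) = (15*16 + 16)/(-8 + 22) = (240 + 16)/14 = 256*(1/14) = 128/7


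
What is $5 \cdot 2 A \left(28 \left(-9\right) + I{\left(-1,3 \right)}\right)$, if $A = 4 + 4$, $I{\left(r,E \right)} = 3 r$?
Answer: $-20400$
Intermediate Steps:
$A = 8$
$5 \cdot 2 A \left(28 \left(-9\right) + I{\left(-1,3 \right)}\right) = 5 \cdot 2 \cdot 8 \left(28 \left(-9\right) + 3 \left(-1\right)\right) = 10 \cdot 8 \left(-252 - 3\right) = 80 \left(-255\right) = -20400$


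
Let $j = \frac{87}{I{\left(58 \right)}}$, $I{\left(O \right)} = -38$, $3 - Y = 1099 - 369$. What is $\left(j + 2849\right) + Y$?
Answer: $\frac{80549}{38} \approx 2119.7$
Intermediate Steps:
$Y = -727$ ($Y = 3 - \left(1099 - 369\right) = 3 - 730 = -727$)
$j = - \frac{87}{38}$ ($j = \frac{87}{-38} = 87 \left(- \frac{1}{38}\right) = - \frac{87}{38} \approx -2.2895$)
$\left(j + 2849\right) + Y = \left(- \frac{87}{38} + 2849\right) - 727 = \frac{108175}{38} - 727 = \frac{80549}{38}$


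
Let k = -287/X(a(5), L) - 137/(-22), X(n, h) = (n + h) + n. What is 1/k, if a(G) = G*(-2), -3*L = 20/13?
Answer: 8800/177923 ≈ 0.049460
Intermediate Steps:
L = -20/39 (L = -20/(3*13) = -1/3*20/13 = -20/39 ≈ -0.51282)
a(G) = -2*G
X(n, h) = h + 2*n (X(n, h) = (h + n) + n = h + 2*n)
k = 177923/8800 (k = -287/(-20/39 + 2*(-2*5)) - 137/(-22) = -287/(-20/39 + 2*(-10)) - 137*(-1/22) = -287/(-20/39 - 20) + 137/22 = -287/(-800/39) + 137/22 = -287*(-39/800) + 137/22 = 11193/800 + 137/22 = 177923/8800 ≈ 20.219)
1/k = 1/(177923/8800) = 8800/177923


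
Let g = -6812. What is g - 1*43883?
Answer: -50695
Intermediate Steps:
g - 1*43883 = -6812 - 1*43883 = -6812 - 43883 = -50695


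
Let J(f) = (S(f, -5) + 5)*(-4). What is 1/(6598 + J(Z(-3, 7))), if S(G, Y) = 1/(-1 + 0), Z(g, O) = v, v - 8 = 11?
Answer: 1/6582 ≈ 0.00015193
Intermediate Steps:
v = 19 (v = 8 + 11 = 19)
Z(g, O) = 19
S(G, Y) = -1 (S(G, Y) = 1/(-1) = -1)
J(f) = -16 (J(f) = (-1 + 5)*(-4) = 4*(-4) = -16)
1/(6598 + J(Z(-3, 7))) = 1/(6598 - 16) = 1/6582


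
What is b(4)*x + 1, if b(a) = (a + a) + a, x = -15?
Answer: -179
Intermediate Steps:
b(a) = 3*a (b(a) = 2*a + a = 3*a)
b(4)*x + 1 = (3*4)*(-15) + 1 = 12*(-15) + 1 = -180 + 1 = -179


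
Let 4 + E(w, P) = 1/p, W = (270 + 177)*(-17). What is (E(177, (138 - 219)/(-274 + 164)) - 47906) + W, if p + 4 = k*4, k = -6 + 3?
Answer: -888145/16 ≈ -55509.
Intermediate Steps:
k = -3
W = -7599 (W = 447*(-17) = -7599)
p = -16 (p = -4 - 3*4 = -4 - 12 = -16)
E(w, P) = -65/16 (E(w, P) = -4 + 1/(-16) = -4 - 1/16 = -65/16)
(E(177, (138 - 219)/(-274 + 164)) - 47906) + W = (-65/16 - 47906) - 7599 = -766561/16 - 7599 = -888145/16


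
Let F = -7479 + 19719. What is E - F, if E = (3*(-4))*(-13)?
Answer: -12084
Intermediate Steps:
F = 12240
E = 156 (E = -12*(-13) = 156)
E - F = 156 - 1*12240 = 156 - 12240 = -12084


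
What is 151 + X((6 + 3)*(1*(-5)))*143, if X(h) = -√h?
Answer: 151 - 429*I*√5 ≈ 151.0 - 959.27*I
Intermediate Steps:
151 + X((6 + 3)*(1*(-5)))*143 = 151 - √((6 + 3)*(1*(-5)))*143 = 151 - √(9*(-5))*143 = 151 - √(-45)*143 = 151 - 3*I*√5*143 = 151 - 429*I*√5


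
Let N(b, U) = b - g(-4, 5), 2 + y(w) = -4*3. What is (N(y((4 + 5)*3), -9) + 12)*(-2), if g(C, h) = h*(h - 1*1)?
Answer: 44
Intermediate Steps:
g(C, h) = h*(-1 + h) (g(C, h) = h*(h - 1) = h*(-1 + h))
y(w) = -14 (y(w) = -2 - 4*3 = -2 - 12 = -14)
N(b, U) = -20 + b (N(b, U) = b - 5*(-1 + 5) = b - 5*4 = b - 1*20 = b - 20 = -20 + b)
(N(y((4 + 5)*3), -9) + 12)*(-2) = ((-20 - 14) + 12)*(-2) = (-34 + 12)*(-2) = -22*(-2) = 44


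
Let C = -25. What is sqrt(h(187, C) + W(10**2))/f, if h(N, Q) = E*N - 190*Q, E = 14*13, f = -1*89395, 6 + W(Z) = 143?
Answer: -sqrt(38921)/89395 ≈ -0.0022069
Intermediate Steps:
W(Z) = 137 (W(Z) = -6 + 143 = 137)
f = -89395
E = 182
h(N, Q) = -190*Q + 182*N (h(N, Q) = 182*N - 190*Q = -190*Q + 182*N)
sqrt(h(187, C) + W(10**2))/f = sqrt((-190*(-25) + 182*187) + 137)/(-89395) = sqrt((4750 + 34034) + 137)*(-1/89395) = sqrt(38784 + 137)*(-1/89395) = sqrt(38921)*(-1/89395) = -sqrt(38921)/89395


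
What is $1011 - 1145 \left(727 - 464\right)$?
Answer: $-300124$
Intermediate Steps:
$1011 - 1145 \left(727 - 464\right) = 1011 - 301135 = -300124$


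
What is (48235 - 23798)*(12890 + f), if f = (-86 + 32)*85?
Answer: 202827100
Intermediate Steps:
f = -4590 (f = -54*85 = -4590)
(48235 - 23798)*(12890 + f) = (48235 - 23798)*(12890 - 4590) = 24437*8300 = 202827100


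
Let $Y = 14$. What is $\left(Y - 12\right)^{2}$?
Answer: $4$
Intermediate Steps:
$\left(Y - 12\right)^{2} = \left(14 - 12\right)^{2} = 2^{2} = 4$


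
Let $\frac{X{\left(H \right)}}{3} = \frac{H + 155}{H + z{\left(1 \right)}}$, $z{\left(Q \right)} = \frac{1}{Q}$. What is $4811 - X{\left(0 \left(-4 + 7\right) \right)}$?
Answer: $4346$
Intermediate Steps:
$X{\left(H \right)} = \frac{3 \left(155 + H\right)}{1 + H}$ ($X{\left(H \right)} = 3 \frac{H + 155}{H + 1^{-1}} = 3 \frac{155 + H}{H + 1} = 3 \frac{155 + H}{1 + H} = \frac{3 \left(155 + H\right)}{1 + H}$)
$4811 - X{\left(0 \left(-4 + 7\right) \right)} = 4811 - \frac{3 \left(155 + 0 \left(-4 + 7\right)\right)}{1 + 0 \left(-4 + 7\right)} = 4811 - \frac{3 \left(155 + 0 \cdot 3\right)}{1 + 0 \cdot 3} = 4811 - \frac{3 \left(155 + 0\right)}{1 + 0} = 4811 - 3 \cdot 1^{-1} \cdot 155 = 4811 - 3 \cdot 1 \cdot 155 = 4811 - 465 = 4346$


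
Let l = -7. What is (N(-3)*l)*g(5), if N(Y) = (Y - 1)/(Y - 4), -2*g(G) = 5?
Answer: 10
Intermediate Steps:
g(G) = -5/2 (g(G) = -½*5 = -5/2)
N(Y) = (-1 + Y)/(-4 + Y)
(N(-3)*l)*g(5) = (((-1 - 3)/(-4 - 3))*(-7))*(-5/2) = ((-4/(-7))*(-7))*(-5/2) = (-⅐*(-4)*(-7))*(-5/2) = ((4/7)*(-7))*(-5/2) = -4*(-5/2) = 10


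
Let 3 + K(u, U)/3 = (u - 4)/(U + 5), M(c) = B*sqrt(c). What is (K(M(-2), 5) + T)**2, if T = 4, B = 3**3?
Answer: (-62 + 81*I*sqrt(2))**2/100 ≈ -92.78 - 142.04*I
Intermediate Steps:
B = 27
M(c) = 27*sqrt(c)
K(u, U) = -9 + 3*(-4 + u)/(5 + U) (K(u, U) = -9 + 3*((u - 4)/(U + 5)) = -9 + 3*((-4 + u)/(5 + U)) = -9 + 3*(-4 + u)/(5 + U))
(K(M(-2), 5) + T)**2 = (3*(-19 + 27*sqrt(-2) - 3*5)/(5 + 5) + 4)**2 = (3*(-19 + 27*(I*sqrt(2)) - 15)/10 + 4)**2 = (3*(1/10)*(-19 + 27*I*sqrt(2) - 15) + 4)**2 = (3*(1/10)*(-34 + 27*I*sqrt(2)) + 4)**2 = ((-51/5 + 81*I*sqrt(2)/10) + 4)**2 = (-31/5 + 81*I*sqrt(2)/10)**2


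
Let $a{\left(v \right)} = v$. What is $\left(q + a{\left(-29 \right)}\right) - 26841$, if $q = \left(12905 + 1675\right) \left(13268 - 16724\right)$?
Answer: $-50415350$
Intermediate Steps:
$q = -50388480$ ($q = 14580 \left(-3456\right) = -50388480$)
$\left(q + a{\left(-29 \right)}\right) - 26841 = \left(-50388480 - 29\right) - 26841 = -50388509 - 26841 = -50415350$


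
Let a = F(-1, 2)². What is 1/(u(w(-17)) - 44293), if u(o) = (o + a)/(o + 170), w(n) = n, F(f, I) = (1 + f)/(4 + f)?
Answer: -9/398638 ≈ -2.2577e-5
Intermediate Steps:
F(f, I) = (1 + f)/(4 + f)
a = 0 (a = ((1 - 1)/(4 - 1))² = (0/3)² = ((⅓)*0)² = 0² = 0)
u(o) = o/(170 + o) (u(o) = (o + 0)/(o + 170) = o/(170 + o))
1/(u(w(-17)) - 44293) = 1/(-17/(170 - 17) - 44293) = 1/(-17/153 - 44293) = 1/(-17*1/153 - 44293) = 1/(-⅑ - 44293) = 1/(-398638/9) = -9/398638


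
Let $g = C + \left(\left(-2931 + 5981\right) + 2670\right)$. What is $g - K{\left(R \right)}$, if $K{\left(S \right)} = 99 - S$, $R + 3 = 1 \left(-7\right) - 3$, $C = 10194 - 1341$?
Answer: $14461$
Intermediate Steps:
$C = 8853$ ($C = 10194 - 1341 = 8853$)
$g = 14573$ ($g = 8853 + \left(\left(-2931 + 5981\right) + 2670\right) = 8853 + \left(3050 + 2670\right) = 8853 + 5720 = 14573$)
$R = -13$ ($R = -3 + \left(1 \left(-7\right) - 3\right) = -3 - 10 = -13$)
$g - K{\left(R \right)} = 14573 - \left(99 - -13\right) = 14573 - \left(99 + 13\right) = 14573 - 112 = 14461$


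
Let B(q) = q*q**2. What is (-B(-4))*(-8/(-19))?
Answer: 512/19 ≈ 26.947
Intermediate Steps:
B(q) = q**3
(-B(-4))*(-8/(-19)) = (-1*(-4)**3)*(-8/(-19)) = (-1*(-64))*(-8*(-1/19)) = 64*(8/19) = 512/19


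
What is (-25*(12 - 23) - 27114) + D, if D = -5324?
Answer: -32163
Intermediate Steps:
(-25*(12 - 23) - 27114) + D = (-25*(12 - 23) - 27114) - 5324 = (-25*(-11) - 27114) - 5324 = (275 - 27114) - 5324 = -26839 - 5324 = -32163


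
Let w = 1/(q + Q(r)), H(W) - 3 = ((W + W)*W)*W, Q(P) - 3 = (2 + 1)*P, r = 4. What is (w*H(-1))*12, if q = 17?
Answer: 3/8 ≈ 0.37500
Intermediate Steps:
Q(P) = 3 + 3*P (Q(P) = 3 + (2 + 1)*P = 3 + 3*P)
H(W) = 3 + 2*W**3 (H(W) = 3 + ((W + W)*W)*W = 3 + ((2*W)*W)*W = 3 + (2*W**2)*W = 3 + 2*W**3)
w = 1/32 (w = 1/(17 + (3 + 3*4)) = 1/(17 + (3 + 12)) = 1/(17 + 15) = 1/32 ≈ 0.031250)
(w*H(-1))*12 = ((3 + 2*(-1)**3)/32)*12 = ((3 + 2*(-1))/32)*12 = ((3 - 2)/32)*12 = ((1/32)*1)*12 = (1/32)*12 = 3/8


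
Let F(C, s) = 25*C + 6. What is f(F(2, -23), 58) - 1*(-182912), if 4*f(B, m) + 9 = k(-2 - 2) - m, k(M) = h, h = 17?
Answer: 365799/2 ≈ 1.8290e+5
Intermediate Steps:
k(M) = 17
F(C, s) = 6 + 25*C
f(B, m) = 2 - m/4 (f(B, m) = -9/4 + (17 - m)/4 = -9/4 + (17/4 - m/4) = 2 - m/4)
f(F(2, -23), 58) - 1*(-182912) = (2 - 1/4*58) - 1*(-182912) = (2 - 29/2) + 182912 = -25/2 + 182912 = 365799/2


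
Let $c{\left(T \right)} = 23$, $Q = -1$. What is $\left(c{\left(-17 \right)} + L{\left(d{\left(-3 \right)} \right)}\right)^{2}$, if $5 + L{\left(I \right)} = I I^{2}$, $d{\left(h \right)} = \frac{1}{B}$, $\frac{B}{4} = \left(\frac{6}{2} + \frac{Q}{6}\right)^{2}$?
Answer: $\frac{188770238329334841}{582622237229761} \approx 324.0$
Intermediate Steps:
$B = \frac{289}{9}$ ($B = 4 \left(\frac{6}{2} - \frac{1}{6}\right)^{2} = 4 \left(6 \cdot \frac{1}{2} - \frac{1}{6}\right)^{2} = 4 \left(3 - \frac{1}{6}\right)^{2} = 4 \left(\frac{17}{6}\right)^{2} = 4 \cdot \frac{289}{36} = \frac{289}{9} \approx 32.111$)
$d{\left(h \right)} = \frac{9}{289}$ ($d{\left(h \right)} = \frac{1}{\frac{289}{9}} = \frac{9}{289}$)
$L{\left(I \right)} = -5 + I^{3}$ ($L{\left(I \right)} = -5 + I I^{2} = -5 + I^{3}$)
$\left(c{\left(-17 \right)} + L{\left(d{\left(-3 \right)} \right)}\right)^{2} = \left(23 - \left(5 - \left(\frac{9}{289}\right)^{3}\right)\right)^{2} = \left(23 + \left(-5 + \frac{729}{24137569}\right)\right)^{2} = \left(23 - \frac{120687116}{24137569}\right)^{2} = \left(\frac{434476971}{24137569}\right)^{2} = \frac{188770238329334841}{582622237229761}$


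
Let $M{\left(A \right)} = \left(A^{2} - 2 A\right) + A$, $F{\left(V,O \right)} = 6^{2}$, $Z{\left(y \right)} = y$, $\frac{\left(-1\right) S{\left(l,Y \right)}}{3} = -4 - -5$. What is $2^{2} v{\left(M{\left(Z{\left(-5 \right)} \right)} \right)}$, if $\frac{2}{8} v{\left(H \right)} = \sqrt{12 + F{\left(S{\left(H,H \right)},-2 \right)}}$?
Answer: $64 \sqrt{3} \approx 110.85$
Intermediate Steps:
$S{\left(l,Y \right)} = -3$ ($S{\left(l,Y \right)} = - 3 \left(-4 - -5\right) = - 3 \left(-4 + 5\right) = \left(-3\right) 1 = -3$)
$F{\left(V,O \right)} = 36$
$M{\left(A \right)} = A^{2} - A$
$v{\left(H \right)} = 16 \sqrt{3}$ ($v{\left(H \right)} = 4 \sqrt{12 + 36} = 4 \sqrt{48} = 4 \cdot 4 \sqrt{3} = 16 \sqrt{3}$)
$2^{2} v{\left(M{\left(Z{\left(-5 \right)} \right)} \right)} = 2^{2} \cdot 16 \sqrt{3} = 4 \cdot 16 \sqrt{3} = 64 \sqrt{3}$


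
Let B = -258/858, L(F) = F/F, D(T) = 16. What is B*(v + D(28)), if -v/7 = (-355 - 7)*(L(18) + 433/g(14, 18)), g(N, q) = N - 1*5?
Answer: -48167396/1287 ≈ -37426.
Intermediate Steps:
g(N, q) = -5 + N (g(N, q) = N - 5 = -5 + N)
L(F) = 1
v = 1120028/9 (v = -7*(-355 - 7)*(1 + 433/(-5 + 14)) = -(-2534)*(1 + 433/9) = -(-2534)*442/9 = -7*(-160004/9) = 1120028/9 ≈ 1.2445e+5)
B = -43/143 (B = -258*1/858 = -43/143 ≈ -0.30070)
B*(v + D(28)) = -43*(1120028/9 + 16)/143 = -43/143*1120172/9 = -48167396/1287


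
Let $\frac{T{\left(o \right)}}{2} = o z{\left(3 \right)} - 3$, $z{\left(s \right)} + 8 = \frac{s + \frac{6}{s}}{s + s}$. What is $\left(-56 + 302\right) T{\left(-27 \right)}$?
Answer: $93726$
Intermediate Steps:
$z{\left(s \right)} = -8 + \frac{s + \frac{6}{s}}{2 s}$ ($z{\left(s \right)} = -8 + \frac{s + \frac{6}{s}}{s + s} = -8 + \frac{s + \frac{6}{s}}{2 s}$)
$T{\left(o \right)} = -6 - \frac{43 o}{3}$ ($T{\left(o \right)} = 2 \left(o \left(- \frac{15}{2} + \frac{3}{9}\right) - 3\right) = 2 \left(o \left(- \frac{15}{2} + 3 \cdot \frac{1}{9}\right) - 3\right) = 2 \left(o \left(- \frac{15}{2} + \frac{1}{3}\right) - 3\right) = 2 \left(o \left(- \frac{43}{6}\right) - 3\right) = 2 \left(- \frac{43 o}{6} - 3\right) = 2 \left(-3 - \frac{43 o}{6}\right) = -6 - \frac{43 o}{3}$)
$\left(-56 + 302\right) T{\left(-27 \right)} = \left(-56 + 302\right) \left(-6 - -387\right) = 246 \left(-6 + 387\right) = 246 \cdot 381 = 93726$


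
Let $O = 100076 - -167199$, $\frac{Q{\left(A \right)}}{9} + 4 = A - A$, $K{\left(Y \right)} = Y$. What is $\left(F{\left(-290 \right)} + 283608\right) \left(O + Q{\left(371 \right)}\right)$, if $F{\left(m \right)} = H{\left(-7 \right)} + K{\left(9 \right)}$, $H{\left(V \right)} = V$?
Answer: $75791652790$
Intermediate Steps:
$Q{\left(A \right)} = -36$ ($Q{\left(A \right)} = -36 + 9 \left(A - A\right) = -36 + 9 \cdot 0 = -36 + 0 = -36$)
$O = 267275$ ($O = 100076 + 167199 = 267275$)
$F{\left(m \right)} = 2$ ($F{\left(m \right)} = -7 + 9 = 2$)
$\left(F{\left(-290 \right)} + 283608\right) \left(O + Q{\left(371 \right)}\right) = \left(2 + 283608\right) \left(267275 - 36\right) = 283610 \cdot 267239 = 75791652790$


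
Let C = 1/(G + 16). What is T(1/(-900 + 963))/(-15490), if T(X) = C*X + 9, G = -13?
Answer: -851/1463805 ≈ -0.00058136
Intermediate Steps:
C = 1/3 (C = 1/(-13 + 16) = 1/3 ≈ 0.33333)
T(X) = 9 + X/3 (T(X) = X/3 + 9 = 9 + X/3)
T(1/(-900 + 963))/(-15490) = (9 + 1/(3*(-900 + 963)))/(-15490) = (9 + (1/3)/63)*(-1/15490) = (9 + (1/3)*(1/63))*(-1/15490) = (9 + 1/189)*(-1/15490) = (1702/189)*(-1/15490) = -851/1463805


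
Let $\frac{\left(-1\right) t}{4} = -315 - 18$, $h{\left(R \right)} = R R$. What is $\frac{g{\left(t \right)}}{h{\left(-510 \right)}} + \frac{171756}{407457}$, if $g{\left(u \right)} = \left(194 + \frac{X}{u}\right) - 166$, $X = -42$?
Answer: $\frac{367411081619}{871387540200} \approx 0.42164$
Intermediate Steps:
$h{\left(R \right)} = R^{2}$
$t = 1332$ ($t = - 4 \left(-315 - 18\right) = \left(-4\right) \left(-333\right) = 1332$)
$g{\left(u \right)} = 28 - \frac{42}{u}$ ($g{\left(u \right)} = \left(194 - \frac{42}{u}\right) - 166 = 28 - \frac{42}{u}$)
$\frac{g{\left(t \right)}}{h{\left(-510 \right)}} + \frac{171756}{407457} = \frac{28 - \frac{42}{1332}}{\left(-510\right)^{2}} + \frac{171756}{407457} = \frac{28 - \frac{7}{222}}{260100} + 171756 \cdot \frac{1}{407457} = \left(28 - \frac{7}{222}\right) \frac{1}{260100} + \frac{19084}{45273} = \frac{6209}{222} \cdot \frac{1}{260100} + \frac{19084}{45273} = \frac{6209}{57742200} + \frac{19084}{45273} = \frac{367411081619}{871387540200}$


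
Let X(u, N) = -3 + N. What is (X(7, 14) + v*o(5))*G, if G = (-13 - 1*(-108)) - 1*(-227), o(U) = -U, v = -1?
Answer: 5152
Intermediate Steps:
G = 322 (G = (-13 + 108) + 227 = 95 + 227 = 322)
(X(7, 14) + v*o(5))*G = ((-3 + 14) - (-1)*5)*322 = (11 - 1*(-5))*322 = (11 + 5)*322 = 16*322 = 5152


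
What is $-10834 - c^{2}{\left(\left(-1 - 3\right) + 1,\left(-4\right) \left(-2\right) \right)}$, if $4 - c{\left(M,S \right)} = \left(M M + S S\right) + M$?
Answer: $-15190$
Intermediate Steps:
$c{\left(M,S \right)} = 4 - M - M^{2} - S^{2}$ ($c{\left(M,S \right)} = 4 - \left(\left(M M + S S\right) + M\right) = 4 - \left(\left(M^{2} + S^{2}\right) + M\right) = 4 - \left(M + M^{2} + S^{2}\right) = 4 - M - M^{2} - S^{2}$)
$-10834 - c^{2}{\left(\left(-1 - 3\right) + 1,\left(-4\right) \left(-2\right) \right)} = -10834 - \left(4 - \left(\left(-1 - 3\right) + 1\right) - \left(\left(-1 - 3\right) + 1\right)^{2} - \left(\left(-4\right) \left(-2\right)\right)^{2}\right)^{2} = -10834 - \left(4 - \left(-4 + 1\right) - \left(-4 + 1\right)^{2} - 8^{2}\right)^{2} = -10834 - \left(4 - -3 - \left(-3\right)^{2} - 64\right)^{2} = -10834 - \left(4 + 3 - 9 - 64\right)^{2} = -10834 - \left(-66\right)^{2} = -10834 - 4356 = -15190$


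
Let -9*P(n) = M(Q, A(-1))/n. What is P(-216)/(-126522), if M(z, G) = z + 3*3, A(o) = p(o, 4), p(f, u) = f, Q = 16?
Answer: -25/245958768 ≈ -1.0164e-7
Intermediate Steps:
A(o) = o
M(z, G) = 9 + z (M(z, G) = z + 9 = 9 + z)
P(n) = -25/(9*n) (P(n) = -(9 + 16)/(9*n) = -25/(9*n))
P(-216)/(-126522) = -25/9/(-216)/(-126522) = -25/9*(-1/216)*(-1/126522) = (25/1944)*(-1/126522) = -25/245958768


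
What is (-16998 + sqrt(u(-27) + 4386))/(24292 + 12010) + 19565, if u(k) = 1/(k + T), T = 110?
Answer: 355115816/18151 + sqrt(30215237)/3013066 ≈ 19565.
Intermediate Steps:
u(k) = 1/(110 + k) (u(k) = 1/(k + 110) = 1/(110 + k))
(-16998 + sqrt(u(-27) + 4386))/(24292 + 12010) + 19565 = (-16998 + sqrt(1/(110 - 27) + 4386))/(24292 + 12010) + 19565 = (-16998 + sqrt(1/83 + 4386))/36302 + 19565 = (-16998 + sqrt(1/83 + 4386))*(1/36302) + 19565 = (-16998 + sqrt(364039/83))*(1/36302) + 19565 = (-16998 + sqrt(30215237)/83)*(1/36302) + 19565 = (-8499/18151 + sqrt(30215237)/3013066) + 19565 = 355115816/18151 + sqrt(30215237)/3013066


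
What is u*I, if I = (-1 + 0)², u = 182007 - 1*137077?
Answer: 44930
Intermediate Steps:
u = 44930 (u = 182007 - 137077 = 44930)
I = 1 (I = (-1)² = 1)
u*I = 44930*1 = 44930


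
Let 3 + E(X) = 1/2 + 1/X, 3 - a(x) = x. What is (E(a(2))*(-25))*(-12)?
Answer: -450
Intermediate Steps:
a(x) = 3 - x
E(X) = -5/2 + 1/X (E(X) = -3 + (1/2 + 1/X) = -3 + (½ + 1/X) = -5/2 + 1/X)
(E(a(2))*(-25))*(-12) = ((-5/2 + 1/(3 - 1*2))*(-25))*(-12) = ((-5/2 + 1/(3 - 2))*(-25))*(-12) = ((-5/2 + 1/1)*(-25))*(-12) = ((-5/2 + 1)*(-25))*(-12) = -3/2*(-25)*(-12) = (75/2)*(-12) = -450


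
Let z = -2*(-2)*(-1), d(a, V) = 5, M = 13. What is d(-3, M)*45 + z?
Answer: 221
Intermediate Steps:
z = -4 (z = 4*(-1) = -4)
d(-3, M)*45 + z = 5*45 - 4 = 225 - 4 = 221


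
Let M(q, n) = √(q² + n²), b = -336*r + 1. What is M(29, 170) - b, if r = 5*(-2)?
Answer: -3361 + √29741 ≈ -3188.5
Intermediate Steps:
r = -10
b = 3361 (b = -336*(-10) + 1 = -42*(-80) + 1 = 3360 + 1 = 3361)
M(q, n) = √(n² + q²)
M(29, 170) - b = √(170² + 29²) - 1*3361 = √(28900 + 841) - 3361 = √29741 - 3361 = -3361 + √29741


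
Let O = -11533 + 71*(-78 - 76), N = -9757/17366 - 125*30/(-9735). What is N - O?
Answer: 253213096585/11270534 ≈ 22467.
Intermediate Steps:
N = -1990793/11270534 (N = -9757*1/17366 - 3750*(-1/9735) = -9757/17366 + 250/649 = -1990793/11270534 ≈ -0.17664)
O = -22467 (O = -11533 + 71*(-154) = -11533 - 10934 = -22467)
N - O = -1990793/11270534 - 1*(-22467) = -1990793/11270534 + 22467 = 253213096585/11270534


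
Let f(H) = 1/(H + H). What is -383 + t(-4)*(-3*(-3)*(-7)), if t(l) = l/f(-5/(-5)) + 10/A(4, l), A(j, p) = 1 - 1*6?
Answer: 247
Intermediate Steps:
A(j, p) = -5 (A(j, p) = 1 - 6 = -5)
f(H) = 1/(2*H)
t(l) = -2 + 2*l (t(l) = l/((1/(2*((-5/(-5)))))) + 10/(-5) = l/((1/(2*((-5*(-⅕)))))) + 10*(-⅕) = l/(((½)/1)) - 2 = l/(((½)*1)) - 2 = l/(½) - 2 = l*2 - 2 = 2*l - 2 = -2 + 2*l)
-383 + t(-4)*(-3*(-3)*(-7)) = -383 + (-2 + 2*(-4))*(-3*(-3)*(-7)) = -383 + (-2 - 8)*(9*(-7)) = -383 - 10*(-63) = -383 + 630 = 247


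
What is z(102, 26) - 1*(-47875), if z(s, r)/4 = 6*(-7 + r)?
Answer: 48331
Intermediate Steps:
z(s, r) = -168 + 24*r (z(s, r) = 4*(6*(-7 + r)) = 4*(-42 + 6*r) = -168 + 24*r)
z(102, 26) - 1*(-47875) = (-168 + 24*26) - 1*(-47875) = (-168 + 624) + 47875 = 456 + 47875 = 48331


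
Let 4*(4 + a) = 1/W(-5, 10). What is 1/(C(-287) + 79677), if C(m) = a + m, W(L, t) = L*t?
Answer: 200/15877199 ≈ 1.2597e-5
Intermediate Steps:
a = -801/200 (a = -4 + 1/(4*((-5*10))) = -4 + (¼)/(-50) = -4 + (¼)*(-1/50) = -4 - 1/200 = -801/200 ≈ -4.0050)
C(m) = -801/200 + m
1/(C(-287) + 79677) = 1/((-801/200 - 287) + 79677) = 1/(-58201/200 + 79677) = 1/(15877199/200) = 200/15877199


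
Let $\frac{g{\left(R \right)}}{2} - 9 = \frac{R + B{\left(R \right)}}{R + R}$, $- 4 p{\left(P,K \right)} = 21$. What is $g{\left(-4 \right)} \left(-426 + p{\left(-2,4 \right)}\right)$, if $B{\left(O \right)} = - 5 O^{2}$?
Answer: $- \frac{67275}{4} \approx -16819.0$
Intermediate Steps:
$p{\left(P,K \right)} = - \frac{21}{4}$ ($p{\left(P,K \right)} = \left(- \frac{1}{4}\right) 21 = - \frac{21}{4}$)
$g{\left(R \right)} = 18 + \frac{R - 5 R^{2}}{R}$ ($g{\left(R \right)} = 18 + 2 \frac{R - 5 R^{2}}{R + R} = 18 + 2 \frac{R - 5 R^{2}}{2 R} = 18 + \frac{R - 5 R^{2}}{R}$)
$g{\left(-4 \right)} \left(-426 + p{\left(-2,4 \right)}\right) = \left(19 - -20\right) \left(-426 - \frac{21}{4}\right) = \left(19 + 20\right) \left(- \frac{1725}{4}\right) = 39 \left(- \frac{1725}{4}\right) = - \frac{67275}{4}$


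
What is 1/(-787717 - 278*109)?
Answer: -1/818019 ≈ -1.2225e-6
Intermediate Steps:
1/(-787717 - 278*109) = 1/(-787717 - 30302) = 1/(-818019) = -1/818019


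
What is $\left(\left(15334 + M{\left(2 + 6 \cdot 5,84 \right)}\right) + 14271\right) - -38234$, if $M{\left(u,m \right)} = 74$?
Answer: $67913$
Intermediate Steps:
$\left(\left(15334 + M{\left(2 + 6 \cdot 5,84 \right)}\right) + 14271\right) - -38234 = \left(\left(15334 + 74\right) + 14271\right) - -38234 = \left(15408 + 14271\right) + 38234 = 29679 + 38234 = 67913$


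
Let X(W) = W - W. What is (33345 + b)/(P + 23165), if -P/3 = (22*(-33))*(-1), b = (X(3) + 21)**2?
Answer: 33786/20987 ≈ 1.6099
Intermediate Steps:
X(W) = 0
b = 441 (b = (0 + 21)**2 = 21**2 = 441)
P = -2178 (P = -3*22*(-33)*(-1) = -(-2178)*(-1) = -3*726 = -2178)
(33345 + b)/(P + 23165) = (33345 + 441)/(-2178 + 23165) = 33786/20987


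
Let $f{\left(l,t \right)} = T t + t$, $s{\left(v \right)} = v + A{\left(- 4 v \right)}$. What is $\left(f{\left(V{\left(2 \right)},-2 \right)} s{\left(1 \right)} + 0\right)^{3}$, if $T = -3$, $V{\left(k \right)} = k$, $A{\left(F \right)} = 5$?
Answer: $13824$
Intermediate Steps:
$s{\left(v \right)} = 5 + v$ ($s{\left(v \right)} = v + 5 = 5 + v$)
$f{\left(l,t \right)} = - 2 t$ ($f{\left(l,t \right)} = - 3 t + t = - 2 t$)
$\left(f{\left(V{\left(2 \right)},-2 \right)} s{\left(1 \right)} + 0\right)^{3} = \left(\left(-2\right) \left(-2\right) \left(5 + 1\right) + 0\right)^{3} = \left(4 \cdot 6 + 0\right)^{3} = \left(24 + 0\right)^{3} = 24^{3} = 13824$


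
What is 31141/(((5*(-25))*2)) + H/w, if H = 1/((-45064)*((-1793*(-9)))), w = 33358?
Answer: -377707058098350677/3032232893118000 ≈ -124.56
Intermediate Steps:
H = -1/727197768 (H = -1/45064/16137 = -1/45064*1/16137 = -1/727197768 ≈ -1.3751e-9)
31141/(((5*(-25))*2)) + H/w = 31141/(((5*(-25))*2)) - 1/727197768/33358 = 31141/((-125*2)) - 1/727197768*1/33358 = 31141/(-250) - 1/24257863144944 = 31141*(-1/250) - 1/24257863144944 = -31141/250 - 1/24257863144944 = -377707058098350677/3032232893118000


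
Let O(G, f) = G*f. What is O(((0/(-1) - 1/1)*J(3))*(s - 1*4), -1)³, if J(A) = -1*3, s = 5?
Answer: -27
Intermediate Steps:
J(A) = -3
O(((0/(-1) - 1/1)*J(3))*(s - 1*4), -1)³ = ((((0/(-1) - 1/1)*(-3))*(5 - 1*4))*(-1))³ = ((((0*(-1) - 1*1)*(-3))*(5 - 4))*(-1))³ = ((((0 - 1)*(-3))*1)*(-1))³ = ((-1*(-3)*1)*(-1))³ = ((3*1)*(-1))³ = (3*(-1))³ = (-3)³ = -27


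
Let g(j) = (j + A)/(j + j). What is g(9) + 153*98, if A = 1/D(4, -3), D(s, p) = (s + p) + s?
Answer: 674753/45 ≈ 14995.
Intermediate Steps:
D(s, p) = p + 2*s (D(s, p) = (p + s) + s = p + 2*s)
A = ⅕ (A = 1/(-3 + 2*4) = 1/(-3 + 8) = 1/5 = ⅕ ≈ 0.20000)
g(j) = (⅕ + j)/(2*j) (g(j) = (j + ⅕)/(j + j) = (⅕ + j)/((2*j)) = (⅕ + j)*(1/(2*j)) = (⅕ + j)/(2*j))
g(9) + 153*98 = (⅒)*(1 + 5*9)/9 + 153*98 = (⅒)*(⅑)*(1 + 45) + 14994 = (⅒)*(⅑)*46 + 14994 = 23/45 + 14994 = 674753/45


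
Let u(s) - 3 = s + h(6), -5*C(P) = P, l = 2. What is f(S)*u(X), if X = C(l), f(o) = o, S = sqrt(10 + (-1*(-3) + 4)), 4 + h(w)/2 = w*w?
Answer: 333*sqrt(17)/5 ≈ 274.60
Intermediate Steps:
C(P) = -P/5
h(w) = -8 + 2*w**2 (h(w) = -8 + 2*(w*w) = -8 + 2*w**2)
S = sqrt(17) (S = sqrt(10 + (3 + 4)) = sqrt(10 + 7) = sqrt(17) ≈ 4.1231)
X = -2/5 (X = -1/5*2 = -2/5 ≈ -0.40000)
u(s) = 67 + s (u(s) = 3 + (s + (-8 + 2*6**2)) = 3 + (s + (-8 + 2*36)) = 3 + (s + (-8 + 72)) = 3 + (s + 64) = 3 + (64 + s) = 67 + s)
f(S)*u(X) = sqrt(17)*(67 - 2/5) = sqrt(17)*(333/5) = 333*sqrt(17)/5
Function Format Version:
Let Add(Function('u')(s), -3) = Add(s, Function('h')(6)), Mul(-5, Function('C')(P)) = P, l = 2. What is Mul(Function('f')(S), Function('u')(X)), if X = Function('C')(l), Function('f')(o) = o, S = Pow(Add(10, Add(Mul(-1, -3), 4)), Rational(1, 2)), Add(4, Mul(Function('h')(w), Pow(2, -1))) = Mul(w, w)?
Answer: Mul(Rational(333, 5), Pow(17, Rational(1, 2))) ≈ 274.60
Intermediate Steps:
Function('C')(P) = Mul(Rational(-1, 5), P)
Function('h')(w) = Add(-8, Mul(2, Pow(w, 2))) (Function('h')(w) = Add(-8, Mul(2, Mul(w, w))) = Add(-8, Mul(2, Pow(w, 2))))
S = Pow(17, Rational(1, 2)) (S = Pow(Add(10, Add(3, 4)), Rational(1, 2)) = Pow(Add(10, 7), Rational(1, 2)) = Pow(17, Rational(1, 2)) ≈ 4.1231)
X = Rational(-2, 5) (X = Mul(Rational(-1, 5), 2) = Rational(-2, 5) ≈ -0.40000)
Function('u')(s) = Add(67, s) (Function('u')(s) = Add(3, Add(s, Add(-8, Mul(2, Pow(6, 2))))) = Add(3, Add(s, Add(-8, Mul(2, 36)))) = Add(3, Add(s, Add(-8, 72))) = Add(3, Add(s, 64)) = Add(3, Add(64, s)) = Add(67, s))
Mul(Function('f')(S), Function('u')(X)) = Mul(Pow(17, Rational(1, 2)), Add(67, Rational(-2, 5))) = Mul(Pow(17, Rational(1, 2)), Rational(333, 5)) = Mul(Rational(333, 5), Pow(17, Rational(1, 2)))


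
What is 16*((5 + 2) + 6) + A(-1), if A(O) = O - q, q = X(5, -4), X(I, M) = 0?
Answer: 207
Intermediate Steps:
q = 0
A(O) = O (A(O) = O - 1*0 = O + 0 = O)
16*((5 + 2) + 6) + A(-1) = 16*((5 + 2) + 6) - 1 = 16*(7 + 6) - 1 = 16*13 - 1 = 208 - 1 = 207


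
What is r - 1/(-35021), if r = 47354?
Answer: 1658384435/35021 ≈ 47354.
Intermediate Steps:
r - 1/(-35021) = 47354 - 1/(-35021) = 47354 - 1*(-1/35021) = 47354 + 1/35021 = 1658384435/35021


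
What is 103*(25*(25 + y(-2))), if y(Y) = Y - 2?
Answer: 54075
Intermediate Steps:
y(Y) = -2 + Y
103*(25*(25 + y(-2))) = 103*(25*(25 + (-2 - 2))) = 103*(25*(25 - 4)) = 103*(25*21) = 103*525 = 54075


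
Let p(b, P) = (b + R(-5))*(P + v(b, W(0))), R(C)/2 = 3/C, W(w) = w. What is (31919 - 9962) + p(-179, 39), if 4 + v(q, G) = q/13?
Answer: 1178529/65 ≈ 18131.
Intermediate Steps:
R(C) = 6/C (R(C) = 2*(3/C) = 6/C)
v(q, G) = -4 + q/13
p(b, P) = (-6/5 + b)*(-4 + P + b/13) (p(b, P) = (b + 6/(-5))*(P + (-4 + b/13)) = (b + 6*(-1/5))*(-4 + P + b/13) = (b - 6/5)*(-4 + P + b/13) = (-6/5 + b)*(-4 + P + b/13))
(31919 - 9962) + p(-179, 39) = (31919 - 9962) + (24/5 - 266/65*(-179) - 6/5*39 + (1/13)*(-179)**2 + 39*(-179)) = 21957 + (24/5 + 47614/65 - 234/5 + (1/13)*32041 - 6981) = 21957 + (24/5 + 47614/65 - 234/5 + 32041/13 - 6981) = 21957 - 248676/65 = 1178529/65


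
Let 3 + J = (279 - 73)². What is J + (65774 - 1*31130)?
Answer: 77077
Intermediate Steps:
J = 42433 (J = -3 + (279 - 73)² = -3 + 206² = -3 + 42436 = 42433)
J + (65774 - 1*31130) = 42433 + (65774 - 1*31130) = 42433 + (65774 - 31130) = 42433 + 34644 = 77077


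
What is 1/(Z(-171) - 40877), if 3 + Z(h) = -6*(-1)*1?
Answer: -1/40874 ≈ -2.4465e-5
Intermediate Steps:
Z(h) = 3 (Z(h) = -3 - 6*(-1)*1 = -3 + 6*1 = -3 + 6 = 3)
1/(Z(-171) - 40877) = 1/(3 - 40877) = 1/(-40874) = -1/40874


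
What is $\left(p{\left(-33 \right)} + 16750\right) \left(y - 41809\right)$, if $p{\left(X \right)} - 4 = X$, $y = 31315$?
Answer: $-175470174$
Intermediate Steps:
$p{\left(X \right)} = 4 + X$
$\left(p{\left(-33 \right)} + 16750\right) \left(y - 41809\right) = \left(\left(4 - 33\right) + 16750\right) \left(31315 - 41809\right) = \left(-29 + 16750\right) \left(-10494\right) = 16721 \left(-10494\right) = -175470174$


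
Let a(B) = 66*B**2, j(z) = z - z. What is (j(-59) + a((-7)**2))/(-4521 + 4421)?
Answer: -79233/50 ≈ -1584.7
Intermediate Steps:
j(z) = 0
(j(-59) + a((-7)**2))/(-4521 + 4421) = (0 + 66*((-7)**2)**2)/(-4521 + 4421) = (0 + 66*49**2)/(-100) = (0 + 66*2401)*(-1/100) = (0 + 158466)*(-1/100) = 158466*(-1/100) = -79233/50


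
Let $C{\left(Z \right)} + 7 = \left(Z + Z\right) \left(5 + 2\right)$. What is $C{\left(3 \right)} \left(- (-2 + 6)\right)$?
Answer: $-140$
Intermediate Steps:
$C{\left(Z \right)} = -7 + 14 Z$ ($C{\left(Z \right)} = -7 + \left(Z + Z\right) \left(5 + 2\right) = -7 + 2 Z 7 = -7 + 14 Z$)
$C{\left(3 \right)} \left(- (-2 + 6)\right) = \left(-7 + 14 \cdot 3\right) \left(- (-2 + 6)\right) = \left(-7 + 42\right) \left(\left(-1\right) 4\right) = 35 \left(-4\right) = -140$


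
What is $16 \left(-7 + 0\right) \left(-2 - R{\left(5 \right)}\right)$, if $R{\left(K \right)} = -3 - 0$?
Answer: $-112$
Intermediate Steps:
$R{\left(K \right)} = -3$ ($R{\left(K \right)} = -3 + 0 = -3$)
$16 \left(-7 + 0\right) \left(-2 - R{\left(5 \right)}\right) = 16 \left(-7 + 0\right) \left(-2 - -3\right) = 16 \left(-7\right) \left(-2 + 3\right) = \left(-112\right) 1 = -112$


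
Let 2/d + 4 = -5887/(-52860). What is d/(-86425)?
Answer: 21144/3552983605 ≈ 5.9511e-6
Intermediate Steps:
d = -105720/205553 (d = 2/(-4 - 5887/(-52860)) = 2/(-4 - 5887*(-1/52860)) = 2/(-4 + 5887/52860) = 2/(-205553/52860) = 2*(-52860/205553) = -105720/205553 ≈ -0.51432)
d/(-86425) = -105720/205553/(-86425) = -105720/205553*(-1/86425) = 21144/3552983605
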